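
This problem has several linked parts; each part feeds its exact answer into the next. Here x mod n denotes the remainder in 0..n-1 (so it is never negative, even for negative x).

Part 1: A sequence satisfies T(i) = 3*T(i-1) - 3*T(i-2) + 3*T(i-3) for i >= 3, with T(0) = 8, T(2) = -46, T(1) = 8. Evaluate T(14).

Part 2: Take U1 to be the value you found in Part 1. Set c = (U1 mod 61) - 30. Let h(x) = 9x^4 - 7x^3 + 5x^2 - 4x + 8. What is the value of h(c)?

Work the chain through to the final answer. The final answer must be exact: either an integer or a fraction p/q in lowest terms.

242471

Part 1: T(3) = 3*(-46) - 3*(8) + 3*(8) = -138; iterating: T(3)=-138, T(4)=-252, T(5)=-480, T(6)=-1098, T(7)=-2610, T(8)=-5976, T(9)=-13392, T(10)=-30078, T(11)=-67986, T(12)=-153900, T(13)=-347976, T(14)=-786186; answer -786186
Part 2: U1 = -786186; c = 13; 9*(13)^4 - 7*(13)^3 + 5*(13)^2 - 4*(13)^1 + 8 = (257049) + (-15379) + (845) + (-52) + (8) = 242471; answer 242471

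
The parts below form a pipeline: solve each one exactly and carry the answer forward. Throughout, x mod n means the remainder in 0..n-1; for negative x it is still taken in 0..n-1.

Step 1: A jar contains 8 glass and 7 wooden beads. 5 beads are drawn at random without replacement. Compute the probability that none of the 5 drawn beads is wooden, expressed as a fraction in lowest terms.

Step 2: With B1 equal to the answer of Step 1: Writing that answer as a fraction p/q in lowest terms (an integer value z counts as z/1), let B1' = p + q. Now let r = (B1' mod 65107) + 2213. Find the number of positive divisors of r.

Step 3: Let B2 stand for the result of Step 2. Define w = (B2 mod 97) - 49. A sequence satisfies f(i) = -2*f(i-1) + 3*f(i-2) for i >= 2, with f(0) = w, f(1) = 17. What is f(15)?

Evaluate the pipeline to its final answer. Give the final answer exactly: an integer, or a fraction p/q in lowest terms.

193710221

Step 1: total draws C(15,5) = 3003; favorable C(8,5) = 56; P = 8/429; answer 8/429
Step 2: B1 = 8/429; threaded value p + q = 437; r = 2650; 2650 = 2 * 5^2 * 53; number of divisors = (1+1) * (2+1) * (1+1) = 12; answer 12
Step 3: B2 = 12; w = -37; f(2) = -2*(17) + 3*(-37) = -145; iterating: f(2)=-145, f(3)=341, f(4)=-1117, f(5)=3257, f(6)=-9865, f(7)=29501, f(8)=-88597, f(9)=265697, f(10)=-797185, f(11)=2391461, f(12)=-7174477, f(13)=21523337, f(14)=-64570105, f(15)=193710221; answer 193710221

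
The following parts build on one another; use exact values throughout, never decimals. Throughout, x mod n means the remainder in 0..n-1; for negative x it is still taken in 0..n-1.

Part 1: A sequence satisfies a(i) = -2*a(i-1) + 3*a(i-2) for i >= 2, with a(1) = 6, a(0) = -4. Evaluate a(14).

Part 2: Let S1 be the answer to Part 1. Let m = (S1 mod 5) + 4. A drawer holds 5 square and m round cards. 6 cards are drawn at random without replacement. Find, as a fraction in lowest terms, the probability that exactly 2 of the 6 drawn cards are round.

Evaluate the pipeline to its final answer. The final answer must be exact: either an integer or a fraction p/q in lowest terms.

5/21

Part 1: a(2) = -2*(6) + 3*(-4) = -24; iterating: a(2)=-24, a(3)=66, a(4)=-204, a(5)=606, a(6)=-1824, a(7)=5466, a(8)=-16404, a(9)=49206, a(10)=-147624, a(11)=442866, a(12)=-1328604, a(13)=3985806, a(14)=-11957424; answer -11957424
Part 2: S1 = -11957424; m = 5; total draws C(10,6) = 210; favorable C(5,2)*C(5,4) = 50; P = 5/21; answer 5/21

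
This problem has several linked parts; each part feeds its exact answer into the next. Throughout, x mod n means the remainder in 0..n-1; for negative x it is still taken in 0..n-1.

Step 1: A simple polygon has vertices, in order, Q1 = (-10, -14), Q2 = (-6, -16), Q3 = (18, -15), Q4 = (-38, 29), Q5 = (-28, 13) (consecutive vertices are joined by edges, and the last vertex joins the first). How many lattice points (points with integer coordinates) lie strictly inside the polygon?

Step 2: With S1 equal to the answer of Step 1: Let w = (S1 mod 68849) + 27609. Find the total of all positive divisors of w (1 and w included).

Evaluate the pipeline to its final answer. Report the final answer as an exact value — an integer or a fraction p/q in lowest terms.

Step 1: cross terms: (-10*-16 - -6*-14)=76, (-6*-15 - 18*-16)=378, (18*29 - -38*-15)=-48, (-38*13 - -28*29)=318, (-28*-14 - -10*13)=522; twice the area = |1246| = 1246; area = 623; boundary points = 2 + 1 + 4 + 2 + 9 = 18; strictly interior points = area - boundary/2 + 1 = 615; answer 615
Step 2: S1 = 615; w = 28224; 28224 = 2^6 * 3^2 * 7^2; sigma = (1 + 2 + 4 + 8 + 16 + 32 + 64) * (1 + 3 + 9) * (1 + 7 + 49) = 127 * 13 * 57 = 94107; answer 94107

94107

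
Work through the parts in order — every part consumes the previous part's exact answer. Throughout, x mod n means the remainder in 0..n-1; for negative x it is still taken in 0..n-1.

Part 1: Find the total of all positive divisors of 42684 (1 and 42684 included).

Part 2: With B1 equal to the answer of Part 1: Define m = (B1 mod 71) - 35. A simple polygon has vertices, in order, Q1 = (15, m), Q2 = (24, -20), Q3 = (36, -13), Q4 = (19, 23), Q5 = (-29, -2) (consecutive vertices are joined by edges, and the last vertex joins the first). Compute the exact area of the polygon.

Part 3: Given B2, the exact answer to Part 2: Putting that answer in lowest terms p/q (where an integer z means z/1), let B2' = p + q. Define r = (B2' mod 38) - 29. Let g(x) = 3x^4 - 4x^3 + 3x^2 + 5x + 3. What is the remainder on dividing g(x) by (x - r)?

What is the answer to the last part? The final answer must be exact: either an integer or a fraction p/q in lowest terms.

2221780

Part 1: 42684 = 2^2 * 3 * 3557; sigma = (1 + 2 + 4) * (1 + 3) * (1 + 3557) = 7 * 4 * 3558 = 99624; answer 99624
Part 2: B1 = 99624; m = -24; cross terms: (15*-20 - 24*-24)=276, (24*-13 - 36*-20)=408, (36*23 - 19*-13)=1075, (19*-2 - -29*23)=629, (-29*-24 - 15*-2)=726; twice the area = |3114| = 3114; area = 1557; answer 1557
Part 3: B2 = 1557; threaded value p + q = 1558; r = -29; remainder = value at the root: 3*(-29)^4 - 4*(-29)^3 + 3*(-29)^2 + 5*(-29)^1 + 3 = (2121843) + (97556) + (2523) + (-145) + (3) = 2221780; answer 2221780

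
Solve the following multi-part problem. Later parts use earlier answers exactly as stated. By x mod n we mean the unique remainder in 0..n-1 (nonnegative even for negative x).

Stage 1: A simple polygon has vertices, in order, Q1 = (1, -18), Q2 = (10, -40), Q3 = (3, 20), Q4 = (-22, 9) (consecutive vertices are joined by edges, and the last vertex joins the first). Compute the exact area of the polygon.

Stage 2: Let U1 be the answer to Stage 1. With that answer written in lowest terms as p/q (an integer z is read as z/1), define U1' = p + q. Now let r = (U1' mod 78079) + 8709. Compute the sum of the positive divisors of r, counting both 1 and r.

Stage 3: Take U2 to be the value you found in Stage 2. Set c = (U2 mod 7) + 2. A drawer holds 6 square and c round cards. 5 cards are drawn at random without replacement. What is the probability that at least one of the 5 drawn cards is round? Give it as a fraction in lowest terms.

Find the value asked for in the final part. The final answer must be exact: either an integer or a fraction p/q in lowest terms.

Stage 1: cross terms: (1*-40 - 10*-18)=140, (10*20 - 3*-40)=320, (3*9 - -22*20)=467, (-22*-18 - 1*9)=387; twice the area = |1314| = 1314; area = 657; answer 657
Stage 2: U1 = 657; threaded value p + q = 658; r = 9367; 9367 = 17 * 19 * 29; sigma = (1 + 17) * (1 + 19) * (1 + 29) = 18 * 20 * 30 = 10800; answer 10800
Stage 3: U2 = 10800; c = 8; total draws C(14,5) = 2002; complement C(6,5) = 6; favorable 2002 - 6 = 1996; P = 998/1001; answer 998/1001

998/1001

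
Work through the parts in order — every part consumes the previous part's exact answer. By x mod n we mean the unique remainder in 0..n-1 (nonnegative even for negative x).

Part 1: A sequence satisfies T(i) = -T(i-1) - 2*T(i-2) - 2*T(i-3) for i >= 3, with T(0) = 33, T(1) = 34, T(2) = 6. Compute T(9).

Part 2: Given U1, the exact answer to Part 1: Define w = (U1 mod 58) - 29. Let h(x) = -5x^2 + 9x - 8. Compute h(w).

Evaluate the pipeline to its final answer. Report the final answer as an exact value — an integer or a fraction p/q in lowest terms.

Part 1: T(3) = -1*(6) - 2*(34) - 2*(33) = -140; iterating: T(3)=-140, T(4)=60, T(5)=208, T(6)=-48, T(7)=-488, T(8)=168, T(9)=904; answer 904
Part 2: U1 = 904; w = 5; -5*(5)^2 + 9*(5)^1 - 8 = (-125) + (45) + (-8) = -88; answer -88

-88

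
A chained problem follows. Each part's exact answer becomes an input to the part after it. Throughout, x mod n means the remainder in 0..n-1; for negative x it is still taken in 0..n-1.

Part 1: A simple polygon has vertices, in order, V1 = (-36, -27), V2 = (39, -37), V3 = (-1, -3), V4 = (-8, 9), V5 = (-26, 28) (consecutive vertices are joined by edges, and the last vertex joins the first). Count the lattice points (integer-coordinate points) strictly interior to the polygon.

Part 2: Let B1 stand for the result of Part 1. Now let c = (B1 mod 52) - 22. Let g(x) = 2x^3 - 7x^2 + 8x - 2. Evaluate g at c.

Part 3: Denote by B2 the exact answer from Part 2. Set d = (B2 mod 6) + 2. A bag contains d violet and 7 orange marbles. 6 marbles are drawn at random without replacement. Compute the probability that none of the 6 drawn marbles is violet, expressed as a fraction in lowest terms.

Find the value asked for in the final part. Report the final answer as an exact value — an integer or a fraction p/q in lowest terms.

1/30

Part 1: cross terms: (-36*-37 - 39*-27)=2385, (39*-3 - -1*-37)=-154, (-1*9 - -8*-3)=-33, (-8*28 - -26*9)=10, (-26*-27 - -36*28)=1710; twice the area = |3918| = 3918; area = 1959; boundary points = 5 + 2 + 1 + 1 + 5 = 14; strictly interior points = area - boundary/2 + 1 = 1953; answer 1953
Part 2: B1 = 1953; c = 7; 2*(7)^3 - 7*(7)^2 + 8*(7)^1 - 2 = (686) + (-343) + (56) + (-2) = 397; answer 397
Part 3: B2 = 397; d = 3; total draws C(10,6) = 210; favorable C(7,6) = 7; P = 1/30; answer 1/30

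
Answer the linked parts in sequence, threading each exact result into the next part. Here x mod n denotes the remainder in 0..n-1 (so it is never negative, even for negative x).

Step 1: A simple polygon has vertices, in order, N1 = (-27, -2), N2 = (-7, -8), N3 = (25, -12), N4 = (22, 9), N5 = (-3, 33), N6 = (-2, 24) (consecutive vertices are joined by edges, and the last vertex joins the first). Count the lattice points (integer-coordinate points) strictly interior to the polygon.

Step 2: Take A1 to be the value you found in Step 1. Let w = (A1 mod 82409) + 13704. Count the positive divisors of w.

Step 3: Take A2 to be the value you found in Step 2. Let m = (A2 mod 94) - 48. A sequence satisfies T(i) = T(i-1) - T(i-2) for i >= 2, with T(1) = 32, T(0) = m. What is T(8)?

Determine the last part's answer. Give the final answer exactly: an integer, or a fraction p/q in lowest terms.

Step 1: cross terms: (-27*-8 - -7*-2)=202, (-7*-12 - 25*-8)=284, (25*9 - 22*-12)=489, (22*33 - -3*9)=753, (-3*24 - -2*33)=-6, (-2*-2 - -27*24)=652; twice the area = |2374| = 2374; area = 1187; boundary points = 2 + 4 + 3 + 1 + 1 + 1 = 12; strictly interior points = area - boundary/2 + 1 = 1182; answer 1182
Step 2: A1 = 1182; w = 14886; 14886 = 2 * 3^2 * 827; number of divisors = (1+1) * (2+1) * (1+1) = 12; answer 12
Step 3: A2 = 12; m = -36; T(2) = 1*(32) - 1*(-36) = 68; iterating: T(2)=68, T(3)=36, T(4)=-32, T(5)=-68, T(6)=-36, T(7)=32, T(8)=68; answer 68

68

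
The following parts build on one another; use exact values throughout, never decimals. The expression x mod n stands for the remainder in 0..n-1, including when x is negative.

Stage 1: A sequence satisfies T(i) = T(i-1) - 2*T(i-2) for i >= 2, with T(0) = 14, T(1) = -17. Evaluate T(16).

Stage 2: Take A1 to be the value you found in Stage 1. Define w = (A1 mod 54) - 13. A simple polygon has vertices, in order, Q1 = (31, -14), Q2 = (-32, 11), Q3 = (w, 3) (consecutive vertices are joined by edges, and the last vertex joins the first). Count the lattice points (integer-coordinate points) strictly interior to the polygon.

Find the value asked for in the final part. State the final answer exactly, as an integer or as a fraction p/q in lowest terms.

572

Stage 1: T(2) = 1*(-17) - 2*(14) = -45; iterating: T(2)=-45, T(3)=-11, T(4)=79, T(5)=101, T(6)=-57, T(7)=-259, T(8)=-145, T(9)=373, T(10)=663, T(11)=-83, T(12)=-1409, T(13)=-1243, T(14)=1575, T(15)=4061, T(16)=911; answer 911
Stage 2: A1 = 911; w = 34; cross terms: (31*11 - -32*-14)=-107, (-32*3 - 34*11)=-470, (34*-14 - 31*3)=-569; twice the area = |-1146| = 1146; area = 573; boundary points = 1 + 2 + 1 = 4; strictly interior points = area - boundary/2 + 1 = 572; answer 572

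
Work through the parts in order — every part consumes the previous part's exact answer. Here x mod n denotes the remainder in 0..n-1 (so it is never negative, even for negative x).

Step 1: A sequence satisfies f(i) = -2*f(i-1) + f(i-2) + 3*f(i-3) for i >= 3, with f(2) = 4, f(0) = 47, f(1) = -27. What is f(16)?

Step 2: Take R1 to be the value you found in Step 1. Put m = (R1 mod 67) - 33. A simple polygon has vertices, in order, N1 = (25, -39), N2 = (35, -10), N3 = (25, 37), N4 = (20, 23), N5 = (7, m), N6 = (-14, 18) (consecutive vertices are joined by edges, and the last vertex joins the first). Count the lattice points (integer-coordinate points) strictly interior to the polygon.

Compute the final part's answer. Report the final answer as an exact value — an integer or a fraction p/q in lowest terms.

Step 1: f(3) = -2*(4) + 1*(-27) + 3*(47) = 106; iterating: f(3)=106, f(4)=-289, f(5)=696, f(6)=-1363, f(7)=2555, f(8)=-4385, f(9)=7236, f(10)=-11192, f(11)=16465, f(12)=-22414, f(13)=27717, f(14)=-28453, f(15)=17381, f(16)=19936; answer 19936
Step 2: R1 = 19936; m = 4; cross terms: (25*-10 - 35*-39)=1115, (35*37 - 25*-10)=1545, (25*23 - 20*37)=-165, (20*4 - 7*23)=-81, (7*18 - -14*4)=182, (-14*-39 - 25*18)=96; twice the area = |2692| = 2692; area = 1346; boundary points = 1 + 1 + 1 + 1 + 7 + 3 = 14; strictly interior points = area - boundary/2 + 1 = 1340; answer 1340

1340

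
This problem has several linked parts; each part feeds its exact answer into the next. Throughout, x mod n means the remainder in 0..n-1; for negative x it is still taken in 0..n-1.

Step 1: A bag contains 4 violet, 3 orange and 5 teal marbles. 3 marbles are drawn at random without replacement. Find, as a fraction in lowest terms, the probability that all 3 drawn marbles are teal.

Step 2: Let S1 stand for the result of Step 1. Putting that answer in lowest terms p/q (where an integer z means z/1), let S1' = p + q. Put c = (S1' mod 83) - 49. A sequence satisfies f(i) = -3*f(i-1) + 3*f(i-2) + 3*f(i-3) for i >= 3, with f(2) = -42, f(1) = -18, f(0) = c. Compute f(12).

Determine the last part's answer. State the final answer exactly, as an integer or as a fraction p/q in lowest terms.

Step 1: total draws C(12,3) = 220; favorable C(5,3) = 10; P = 1/22; answer 1/22
Step 2: S1 = 1/22; threaded value p + q = 23; c = -26; f(3) = -3*(-42) + 3*(-18) + 3*(-26) = -6; iterating: f(3)=-6, f(4)=-162, f(5)=342, f(6)=-1530, f(7)=5130, f(8)=-18954, f(9)=67662, f(10)=-244458, f(11)=879498, f(12)=-3168882; answer -3168882

-3168882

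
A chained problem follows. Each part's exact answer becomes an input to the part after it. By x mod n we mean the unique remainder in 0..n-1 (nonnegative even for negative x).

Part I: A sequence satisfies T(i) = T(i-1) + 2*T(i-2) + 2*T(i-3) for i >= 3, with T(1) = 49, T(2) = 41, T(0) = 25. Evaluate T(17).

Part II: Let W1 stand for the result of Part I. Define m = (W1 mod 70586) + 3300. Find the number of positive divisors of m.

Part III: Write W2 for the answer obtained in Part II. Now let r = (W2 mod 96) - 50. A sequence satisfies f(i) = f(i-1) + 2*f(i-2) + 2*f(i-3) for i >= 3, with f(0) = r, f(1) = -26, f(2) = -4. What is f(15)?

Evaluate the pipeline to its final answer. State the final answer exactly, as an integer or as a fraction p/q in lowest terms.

-1942292

Part I: T(3) = 1*(41) + 2*(49) + 2*(25) = 189; iterating: T(3)=189, T(4)=369, T(5)=829, T(6)=1945, T(7)=4341, T(8)=9889, T(9)=22461, T(10)=50921, T(11)=115621, T(12)=262385, T(13)=595469, T(14)=1351481, T(15)=3067189, T(16)=6961089, T(17)=15798429; answer 15798429
Part II: W1 = 15798429; m = 61051; 61051 is prime, so its only divisors are 1 and 61051; count = 2; answer 2
Part III: W2 = 2; r = -48; f(3) = 1*(-4) + 2*(-26) + 2*(-48) = -152; iterating: f(3)=-152, f(4)=-212, f(5)=-524, f(6)=-1252, f(7)=-2724, f(8)=-6276, f(9)=-14228, f(10)=-32228, f(11)=-73236, f(12)=-166148, f(13)=-377076, f(14)=-855844, f(15)=-1942292; answer -1942292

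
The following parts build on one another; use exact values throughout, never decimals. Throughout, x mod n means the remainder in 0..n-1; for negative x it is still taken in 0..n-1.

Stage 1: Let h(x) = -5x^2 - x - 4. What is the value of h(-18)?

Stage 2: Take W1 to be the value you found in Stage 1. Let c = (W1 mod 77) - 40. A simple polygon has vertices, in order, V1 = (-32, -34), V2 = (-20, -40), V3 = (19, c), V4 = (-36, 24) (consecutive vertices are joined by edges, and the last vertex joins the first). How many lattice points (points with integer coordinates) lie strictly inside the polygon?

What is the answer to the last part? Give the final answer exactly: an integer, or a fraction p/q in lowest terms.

1668

Stage 1: -5*(-18)^2 - 1*(-18)^1 - 4 = (-1620) + (18) + (-4) = -1606; answer -1606
Stage 2: W1 = -1606; c = -29; cross terms: (-32*-40 - -20*-34)=600, (-20*-29 - 19*-40)=1340, (19*24 - -36*-29)=-588, (-36*-34 - -32*24)=1992; twice the area = |3344| = 3344; area = 1672; boundary points = 6 + 1 + 1 + 2 = 10; strictly interior points = area - boundary/2 + 1 = 1668; answer 1668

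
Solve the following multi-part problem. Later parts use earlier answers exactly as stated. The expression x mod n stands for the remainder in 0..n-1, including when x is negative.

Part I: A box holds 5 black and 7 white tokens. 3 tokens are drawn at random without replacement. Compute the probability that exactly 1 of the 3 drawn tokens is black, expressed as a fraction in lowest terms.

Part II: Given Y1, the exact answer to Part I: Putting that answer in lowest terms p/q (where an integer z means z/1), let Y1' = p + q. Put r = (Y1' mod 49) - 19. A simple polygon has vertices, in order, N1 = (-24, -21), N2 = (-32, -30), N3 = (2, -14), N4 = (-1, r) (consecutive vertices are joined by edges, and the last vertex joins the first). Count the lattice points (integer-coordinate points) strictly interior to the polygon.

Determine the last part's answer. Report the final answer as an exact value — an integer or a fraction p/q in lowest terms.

Part I: total draws C(12,3) = 220; favorable C(5,1)*C(7,2) = 105; P = 21/44; answer 21/44
Part II: Y1 = 21/44; threaded value p + q = 65; r = -3; cross terms: (-24*-30 - -32*-21)=48, (-32*-14 - 2*-30)=508, (2*-3 - -1*-14)=-20, (-1*-21 - -24*-3)=-51; twice the area = |485| = 485; area = 485/2; boundary points = 1 + 2 + 1 + 1 = 5; strictly interior points = area - boundary/2 + 1 = 241; answer 241

241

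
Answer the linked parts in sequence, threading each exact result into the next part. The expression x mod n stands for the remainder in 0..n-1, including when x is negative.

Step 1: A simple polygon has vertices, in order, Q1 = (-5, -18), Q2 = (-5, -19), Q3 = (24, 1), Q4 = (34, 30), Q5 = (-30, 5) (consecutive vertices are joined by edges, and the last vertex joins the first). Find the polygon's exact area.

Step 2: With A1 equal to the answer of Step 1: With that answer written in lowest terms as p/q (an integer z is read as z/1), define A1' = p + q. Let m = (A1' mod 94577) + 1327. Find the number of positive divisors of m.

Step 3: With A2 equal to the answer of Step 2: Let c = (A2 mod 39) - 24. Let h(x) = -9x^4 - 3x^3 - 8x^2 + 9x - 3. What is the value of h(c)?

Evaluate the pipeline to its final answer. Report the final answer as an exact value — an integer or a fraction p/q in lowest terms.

-1419383

Step 1: cross terms: (-5*-19 - -5*-18)=5, (-5*1 - 24*-19)=451, (24*30 - 34*1)=686, (34*5 - -30*30)=1070, (-30*-18 - -5*5)=565; twice the area = |2777| = 2777; area = 2777/2; answer 2777/2
Step 2: A1 = 2777/2; threaded value p + q = 2779; m = 4106; 4106 = 2 * 2053; number of divisors = (1+1) * (1+1) = 4; answer 4
Step 3: A2 = 4; c = -20; -9*(-20)^4 - 3*(-20)^3 - 8*(-20)^2 + 9*(-20)^1 - 3 = (-1440000) + (24000) + (-3200) + (-180) + (-3) = -1419383; answer -1419383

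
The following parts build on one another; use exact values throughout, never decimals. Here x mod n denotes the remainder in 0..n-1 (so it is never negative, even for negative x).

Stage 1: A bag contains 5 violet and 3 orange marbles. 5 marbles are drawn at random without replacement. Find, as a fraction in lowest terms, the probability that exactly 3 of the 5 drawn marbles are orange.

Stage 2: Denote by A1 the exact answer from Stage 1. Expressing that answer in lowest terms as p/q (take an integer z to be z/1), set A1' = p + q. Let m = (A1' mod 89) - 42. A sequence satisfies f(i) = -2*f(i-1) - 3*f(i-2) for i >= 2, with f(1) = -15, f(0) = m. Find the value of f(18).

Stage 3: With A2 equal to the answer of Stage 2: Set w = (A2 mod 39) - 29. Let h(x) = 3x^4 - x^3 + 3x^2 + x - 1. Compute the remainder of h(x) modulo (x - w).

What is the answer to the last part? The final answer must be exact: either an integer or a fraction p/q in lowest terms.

45605

Stage 1: total draws C(8,5) = 56; favorable C(3,3)*C(5,2) = 10; P = 5/28; answer 5/28
Stage 2: A1 = 5/28; threaded value p + q = 33; m = -9; f(2) = -2*(-15) - 3*(-9) = 57; iterating: f(2)=57, f(3)=-69, f(4)=-33, f(5)=273, f(6)=-447, f(7)=75, f(8)=1191, f(9)=-2607, f(10)=1641, f(11)=4539, f(12)=-14001, f(13)=14385, f(14)=13233, f(15)=-69621, f(16)=99543, f(17)=9777, f(18)=-318183; answer -318183
Stage 3: A2 = -318183; w = -11; remainder = value at the root: 3*(-11)^4 - 1*(-11)^3 + 3*(-11)^2 + 1*(-11)^1 - 1 = (43923) + (1331) + (363) + (-11) + (-1) = 45605; answer 45605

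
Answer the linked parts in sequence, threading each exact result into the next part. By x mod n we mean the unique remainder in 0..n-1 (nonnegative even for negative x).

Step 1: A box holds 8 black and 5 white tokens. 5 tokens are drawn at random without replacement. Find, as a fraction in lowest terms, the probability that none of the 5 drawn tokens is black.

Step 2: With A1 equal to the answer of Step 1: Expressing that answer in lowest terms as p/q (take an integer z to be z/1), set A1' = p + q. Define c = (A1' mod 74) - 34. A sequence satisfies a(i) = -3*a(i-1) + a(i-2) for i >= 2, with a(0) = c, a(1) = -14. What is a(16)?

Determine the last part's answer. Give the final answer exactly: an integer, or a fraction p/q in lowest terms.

711093302

Step 1: total draws C(13,5) = 1287; favorable C(5,5) = 1; P = 1/1287; answer 1/1287
Step 2: A1 = 1/1287; threaded value p + q = 1288; c = -4; a(2) = -3*(-14) + 1*(-4) = 38; iterating: a(2)=38, a(3)=-128, a(4)=422, a(5)=-1394, a(6)=4604, a(7)=-15206, a(8)=50222, a(9)=-165872, a(10)=547838, a(11)=-1809386, a(12)=5975996, a(13)=-19737374, a(14)=65188118, a(15)=-215301728, a(16)=711093302; answer 711093302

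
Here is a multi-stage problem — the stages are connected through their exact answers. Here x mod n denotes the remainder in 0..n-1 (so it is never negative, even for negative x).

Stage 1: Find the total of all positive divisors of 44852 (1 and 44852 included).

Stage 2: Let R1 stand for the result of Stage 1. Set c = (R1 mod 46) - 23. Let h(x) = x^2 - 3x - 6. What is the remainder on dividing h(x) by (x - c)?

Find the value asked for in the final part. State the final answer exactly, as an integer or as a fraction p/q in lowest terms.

Stage 1: 44852 = 2^2 * 11213; sigma = (1 + 2 + 4) * (1 + 11213) = 7 * 11214 = 78498; answer 78498
Stage 2: R1 = 78498; c = -1; remainder = value at the root: 1*(-1)^2 - 3*(-1)^1 - 6 = (1) + (3) + (-6) = -2; answer -2

-2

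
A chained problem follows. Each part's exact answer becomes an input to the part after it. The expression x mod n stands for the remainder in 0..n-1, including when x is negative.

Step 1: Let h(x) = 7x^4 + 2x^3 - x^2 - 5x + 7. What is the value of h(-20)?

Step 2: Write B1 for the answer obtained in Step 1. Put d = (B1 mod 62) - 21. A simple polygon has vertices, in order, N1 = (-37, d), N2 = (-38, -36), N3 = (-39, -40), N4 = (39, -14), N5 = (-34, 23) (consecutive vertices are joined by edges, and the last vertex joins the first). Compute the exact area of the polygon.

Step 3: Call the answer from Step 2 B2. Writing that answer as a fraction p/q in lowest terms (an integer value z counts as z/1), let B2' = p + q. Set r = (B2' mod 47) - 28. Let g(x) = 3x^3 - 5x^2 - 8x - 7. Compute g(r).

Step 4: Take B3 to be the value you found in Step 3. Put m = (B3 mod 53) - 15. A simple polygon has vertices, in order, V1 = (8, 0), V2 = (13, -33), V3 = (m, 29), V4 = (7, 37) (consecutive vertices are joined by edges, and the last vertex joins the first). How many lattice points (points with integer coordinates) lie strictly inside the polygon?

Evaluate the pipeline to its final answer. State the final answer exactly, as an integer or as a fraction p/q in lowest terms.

Step 1: 7*(-20)^4 + 2*(-20)^3 - 1*(-20)^2 - 5*(-20)^1 + 7 = (1120000) + (-16000) + (-400) + (100) + (7) = 1103707; answer 1103707
Step 2: B1 = 1103707; d = 24; cross terms: (-37*-36 - -38*24)=2244, (-38*-40 - -39*-36)=116, (-39*-14 - 39*-40)=2106, (39*23 - -34*-14)=421, (-34*24 - -37*23)=35; twice the area = |4922| = 4922; area = 2461; answer 2461
Step 3: B2 = 2461; threaded value p + q = 2462; r = -10; 3*(-10)^3 - 5*(-10)^2 - 8*(-10)^1 - 7 = (-3000) + (-500) + (80) + (-7) = -3427; answer -3427
Step 4: B3 = -3427; m = 3; cross terms: (8*-33 - 13*0)=-264, (13*29 - 3*-33)=476, (3*37 - 7*29)=-92, (7*0 - 8*37)=-296; twice the area = |-176| = 176; area = 88; boundary points = 1 + 2 + 4 + 1 = 8; strictly interior points = area - boundary/2 + 1 = 85; answer 85

85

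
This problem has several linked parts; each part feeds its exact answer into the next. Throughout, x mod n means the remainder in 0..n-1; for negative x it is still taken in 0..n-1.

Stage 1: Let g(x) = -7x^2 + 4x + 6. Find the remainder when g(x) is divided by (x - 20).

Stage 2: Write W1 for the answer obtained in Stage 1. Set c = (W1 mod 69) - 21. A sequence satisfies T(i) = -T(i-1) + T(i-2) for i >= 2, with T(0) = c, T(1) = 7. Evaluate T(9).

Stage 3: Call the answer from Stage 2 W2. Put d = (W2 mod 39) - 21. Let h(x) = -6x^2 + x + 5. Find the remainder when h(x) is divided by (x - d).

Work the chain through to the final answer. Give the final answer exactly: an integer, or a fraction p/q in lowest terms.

-87

Stage 1: remainder = value at the root: -7*(20)^2 + 4*(20)^1 + 6 = (-2800) + (80) + (6) = -2714; answer -2714
Stage 2: W1 = -2714; c = 25; T(2) = -1*(7) + 1*(25) = 18; iterating: T(2)=18, T(3)=-11, T(4)=29, T(5)=-40, T(6)=69, T(7)=-109, T(8)=178, T(9)=-287; answer -287
Stage 3: W2 = -287; d = 4; remainder = value at the root: -6*(4)^2 + 1*(4)^1 + 5 = (-96) + (4) + (5) = -87; answer -87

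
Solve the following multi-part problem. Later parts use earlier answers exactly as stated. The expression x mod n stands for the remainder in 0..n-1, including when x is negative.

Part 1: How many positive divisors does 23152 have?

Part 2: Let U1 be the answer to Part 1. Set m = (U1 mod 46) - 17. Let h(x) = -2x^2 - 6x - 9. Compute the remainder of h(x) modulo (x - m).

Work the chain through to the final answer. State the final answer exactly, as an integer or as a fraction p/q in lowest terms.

Part 1: 23152 = 2^4 * 1447; number of divisors = (4+1) * (1+1) = 10; answer 10
Part 2: U1 = 10; m = -7; remainder = value at the root: -2*(-7)^2 - 6*(-7)^1 - 9 = (-98) + (42) + (-9) = -65; answer -65

-65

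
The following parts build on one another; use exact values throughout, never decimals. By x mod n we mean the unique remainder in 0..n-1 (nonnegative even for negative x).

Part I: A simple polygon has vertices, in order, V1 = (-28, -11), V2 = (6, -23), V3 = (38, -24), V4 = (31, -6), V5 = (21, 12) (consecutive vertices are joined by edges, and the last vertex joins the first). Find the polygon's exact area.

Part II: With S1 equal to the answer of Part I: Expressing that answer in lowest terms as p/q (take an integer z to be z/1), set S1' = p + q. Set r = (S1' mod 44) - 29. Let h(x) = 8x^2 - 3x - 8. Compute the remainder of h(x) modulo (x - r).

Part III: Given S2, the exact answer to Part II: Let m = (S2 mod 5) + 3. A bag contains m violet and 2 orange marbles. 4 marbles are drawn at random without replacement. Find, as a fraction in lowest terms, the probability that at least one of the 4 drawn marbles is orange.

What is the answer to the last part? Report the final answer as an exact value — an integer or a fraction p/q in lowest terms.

Part I: cross terms: (-28*-23 - 6*-11)=710, (6*-24 - 38*-23)=730, (38*-6 - 31*-24)=516, (31*12 - 21*-6)=498, (21*-11 - -28*12)=105; twice the area = |2559| = 2559; area = 2559/2; answer 2559/2
Part II: S1 = 2559/2; threaded value p + q = 2561; r = -20; remainder = value at the root: 8*(-20)^2 - 3*(-20)^1 - 8 = (3200) + (60) + (-8) = 3252; answer 3252
Part III: S2 = 3252; m = 5; total draws C(7,4) = 35; complement C(5,4) = 5; favorable 35 - 5 = 30; P = 6/7; answer 6/7

6/7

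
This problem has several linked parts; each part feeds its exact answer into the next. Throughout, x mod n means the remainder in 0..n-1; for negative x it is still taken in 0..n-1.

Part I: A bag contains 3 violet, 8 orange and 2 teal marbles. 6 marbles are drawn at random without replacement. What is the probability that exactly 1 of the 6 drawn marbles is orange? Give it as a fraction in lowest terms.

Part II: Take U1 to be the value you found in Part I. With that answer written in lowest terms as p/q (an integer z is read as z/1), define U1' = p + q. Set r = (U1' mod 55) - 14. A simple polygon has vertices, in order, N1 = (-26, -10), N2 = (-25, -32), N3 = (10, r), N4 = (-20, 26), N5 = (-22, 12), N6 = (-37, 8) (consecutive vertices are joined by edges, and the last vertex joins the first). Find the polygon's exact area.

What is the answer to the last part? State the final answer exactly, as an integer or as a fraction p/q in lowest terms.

1090

Part I: total draws C(13,6) = 1716; favorable C(8,1)*C(5,5) = 8; P = 2/429; answer 2/429
Part II: U1 = 2/429; threaded value p + q = 431; r = 32; cross terms: (-26*-32 - -25*-10)=582, (-25*32 - 10*-32)=-480, (10*26 - -20*32)=900, (-20*12 - -22*26)=332, (-22*8 - -37*12)=268, (-37*-10 - -26*8)=578; twice the area = |2180| = 2180; area = 1090; answer 1090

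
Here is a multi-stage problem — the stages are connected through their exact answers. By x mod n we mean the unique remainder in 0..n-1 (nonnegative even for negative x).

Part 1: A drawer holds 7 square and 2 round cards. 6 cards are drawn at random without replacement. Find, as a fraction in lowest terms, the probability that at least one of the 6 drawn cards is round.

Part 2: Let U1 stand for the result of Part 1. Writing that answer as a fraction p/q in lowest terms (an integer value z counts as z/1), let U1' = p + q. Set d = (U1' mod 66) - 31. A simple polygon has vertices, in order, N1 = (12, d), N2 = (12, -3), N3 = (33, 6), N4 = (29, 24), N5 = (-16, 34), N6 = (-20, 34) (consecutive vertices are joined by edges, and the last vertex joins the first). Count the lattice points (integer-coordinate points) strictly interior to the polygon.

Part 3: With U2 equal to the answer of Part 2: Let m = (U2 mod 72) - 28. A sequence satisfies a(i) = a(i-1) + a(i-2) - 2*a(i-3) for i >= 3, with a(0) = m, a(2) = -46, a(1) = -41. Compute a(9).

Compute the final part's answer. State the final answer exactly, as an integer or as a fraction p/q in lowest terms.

Part 1: total draws C(9,6) = 84; complement C(7,6) = 7; favorable 84 - 7 = 77; P = 11/12; answer 11/12
Part 2: U1 = 11/12; threaded value p + q = 23; d = -8; cross terms: (12*-3 - 12*-8)=60, (12*6 - 33*-3)=171, (33*24 - 29*6)=618, (29*34 - -16*24)=1370, (-16*34 - -20*34)=136, (-20*-8 - 12*34)=-248; twice the area = |2107| = 2107; area = 2107/2; boundary points = 5 + 3 + 2 + 5 + 4 + 2 = 21; strictly interior points = area - boundary/2 + 1 = 1044; answer 1044
Part 3: U2 = 1044; m = 8; a(3) = 1*(-46) + 1*(-41) - 2*(8) = -103; iterating: a(3)=-103, a(4)=-67, a(5)=-78, a(6)=61, a(7)=117, a(8)=334, a(9)=329; answer 329

329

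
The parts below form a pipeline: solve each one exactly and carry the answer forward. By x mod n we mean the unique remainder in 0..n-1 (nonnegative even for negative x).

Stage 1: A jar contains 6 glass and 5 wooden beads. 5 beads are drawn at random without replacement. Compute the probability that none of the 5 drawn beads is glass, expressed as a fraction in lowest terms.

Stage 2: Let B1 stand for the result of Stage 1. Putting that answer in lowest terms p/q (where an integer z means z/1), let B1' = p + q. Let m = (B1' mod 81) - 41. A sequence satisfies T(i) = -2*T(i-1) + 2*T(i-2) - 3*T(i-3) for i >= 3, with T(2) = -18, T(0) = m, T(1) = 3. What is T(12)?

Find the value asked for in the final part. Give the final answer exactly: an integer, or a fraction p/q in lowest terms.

Stage 1: total draws C(11,5) = 462; favorable C(5,5) = 1; P = 1/462; answer 1/462
Stage 2: B1 = 1/462; threaded value p + q = 463; m = 17; T(3) = -2*(-18) + 2*(3) - 3*(17) = -9; iterating: T(3)=-9, T(4)=-27, T(5)=90, T(6)=-207, T(7)=675, T(8)=-2034, T(9)=6039, T(10)=-18171, T(11)=54522, T(12)=-163503; answer -163503

-163503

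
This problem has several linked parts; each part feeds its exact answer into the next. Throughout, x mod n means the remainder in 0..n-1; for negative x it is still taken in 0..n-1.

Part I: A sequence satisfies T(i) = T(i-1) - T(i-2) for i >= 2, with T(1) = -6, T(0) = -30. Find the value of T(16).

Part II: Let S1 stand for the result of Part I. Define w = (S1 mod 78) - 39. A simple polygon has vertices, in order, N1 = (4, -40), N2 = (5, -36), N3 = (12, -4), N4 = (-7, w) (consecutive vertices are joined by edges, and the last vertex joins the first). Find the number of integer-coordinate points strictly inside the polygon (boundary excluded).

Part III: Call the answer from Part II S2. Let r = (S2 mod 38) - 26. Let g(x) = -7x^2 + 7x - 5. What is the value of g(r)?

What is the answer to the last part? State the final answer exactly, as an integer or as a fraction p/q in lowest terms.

-775

Part I: T(2) = 1*(-6) - 1*(-30) = 24; iterating: T(2)=24, T(3)=30, T(4)=6, T(5)=-24, T(6)=-30, T(7)=-6, T(8)=24, T(9)=30, T(10)=6, T(11)=-24, T(12)=-30, T(13)=-6, T(14)=24, T(15)=30, T(16)=6; answer 6
Part II: S1 = 6; w = -33; cross terms: (4*-36 - 5*-40)=56, (5*-4 - 12*-36)=412, (12*-33 - -7*-4)=-424, (-7*-40 - 4*-33)=412; twice the area = |456| = 456; area = 228; boundary points = 1 + 1 + 1 + 1 = 4; strictly interior points = area - boundary/2 + 1 = 227; answer 227
Part III: S2 = 227; r = 11; -7*(11)^2 + 7*(11)^1 - 5 = (-847) + (77) + (-5) = -775; answer -775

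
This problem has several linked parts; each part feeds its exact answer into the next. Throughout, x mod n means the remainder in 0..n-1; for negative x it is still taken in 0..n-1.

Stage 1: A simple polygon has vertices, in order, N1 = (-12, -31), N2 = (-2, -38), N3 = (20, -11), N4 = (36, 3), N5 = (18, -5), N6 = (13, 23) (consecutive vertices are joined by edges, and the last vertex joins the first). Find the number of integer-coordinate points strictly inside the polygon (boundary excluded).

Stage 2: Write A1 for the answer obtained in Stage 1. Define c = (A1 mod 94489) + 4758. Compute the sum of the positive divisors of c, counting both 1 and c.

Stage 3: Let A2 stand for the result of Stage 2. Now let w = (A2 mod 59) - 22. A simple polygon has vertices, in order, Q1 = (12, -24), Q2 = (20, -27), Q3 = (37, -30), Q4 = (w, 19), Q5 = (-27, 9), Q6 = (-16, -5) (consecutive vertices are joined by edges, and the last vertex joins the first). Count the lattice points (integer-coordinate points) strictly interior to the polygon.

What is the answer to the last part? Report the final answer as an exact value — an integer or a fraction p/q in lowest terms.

Stage 1: cross terms: (-12*-38 - -2*-31)=394, (-2*-11 - 20*-38)=782, (20*3 - 36*-11)=456, (36*-5 - 18*3)=-234, (18*23 - 13*-5)=479, (13*-31 - -12*23)=-127; twice the area = |1750| = 1750; area = 875; boundary points = 1 + 1 + 2 + 2 + 1 + 1 = 8; strictly interior points = area - boundary/2 + 1 = 872; answer 872
Stage 2: A1 = 872; c = 5630; 5630 = 2 * 5 * 563; sigma = (1 + 2) * (1 + 5) * (1 + 563) = 3 * 6 * 564 = 10152; answer 10152
Stage 3: A2 = 10152; w = -18; cross terms: (12*-27 - 20*-24)=156, (20*-30 - 37*-27)=399, (37*19 - -18*-30)=163, (-18*9 - -27*19)=351, (-27*-5 - -16*9)=279, (-16*-24 - 12*-5)=444; twice the area = |1792| = 1792; area = 896; boundary points = 1 + 1 + 1 + 1 + 1 + 1 = 6; strictly interior points = area - boundary/2 + 1 = 894; answer 894

894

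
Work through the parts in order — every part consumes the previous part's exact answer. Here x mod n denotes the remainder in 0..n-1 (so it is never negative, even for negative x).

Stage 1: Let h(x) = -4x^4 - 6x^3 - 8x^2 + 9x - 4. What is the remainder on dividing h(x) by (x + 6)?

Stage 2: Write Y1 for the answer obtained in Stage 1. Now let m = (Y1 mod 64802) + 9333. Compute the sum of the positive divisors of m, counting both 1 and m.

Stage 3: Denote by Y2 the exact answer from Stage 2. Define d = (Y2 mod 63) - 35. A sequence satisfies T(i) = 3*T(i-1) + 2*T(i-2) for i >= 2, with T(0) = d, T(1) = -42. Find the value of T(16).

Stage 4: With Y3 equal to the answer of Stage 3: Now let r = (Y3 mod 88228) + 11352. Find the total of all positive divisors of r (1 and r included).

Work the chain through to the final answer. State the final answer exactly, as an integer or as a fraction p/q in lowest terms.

171626

Stage 1: remainder = value at the root: -4*(-6)^4 - 6*(-6)^3 - 8*(-6)^2 + 9*(-6)^1 - 4 = (-5184) + (1296) + (-288) + (-54) + (-4) = -4234; answer -4234
Stage 2: Y1 = -4234; m = 69901; 69901 = 13 * 19 * 283; sigma = (1 + 13) * (1 + 19) * (1 + 283) = 14 * 20 * 284 = 79520; answer 79520
Stage 3: Y2 = 79520; d = -21; T(2) = 3*(-42) + 2*(-21) = -168; iterating: T(2)=-168, T(3)=-588, T(4)=-2100, T(5)=-7476, T(6)=-26628, T(7)=-94836, T(8)=-337764, T(9)=-1202964, T(10)=-4284420, T(11)=-15259188, T(12)=-54346404, T(13)=-193557588, T(14)=-689365572, T(15)=-2455211892, T(16)=-8744366820; answer -8744366820
Stage 4: Y3 = -8744366820; r = 98068; 98068 = 2^2 * 24517; sigma = (1 + 2 + 4) * (1 + 24517) = 7 * 24518 = 171626; answer 171626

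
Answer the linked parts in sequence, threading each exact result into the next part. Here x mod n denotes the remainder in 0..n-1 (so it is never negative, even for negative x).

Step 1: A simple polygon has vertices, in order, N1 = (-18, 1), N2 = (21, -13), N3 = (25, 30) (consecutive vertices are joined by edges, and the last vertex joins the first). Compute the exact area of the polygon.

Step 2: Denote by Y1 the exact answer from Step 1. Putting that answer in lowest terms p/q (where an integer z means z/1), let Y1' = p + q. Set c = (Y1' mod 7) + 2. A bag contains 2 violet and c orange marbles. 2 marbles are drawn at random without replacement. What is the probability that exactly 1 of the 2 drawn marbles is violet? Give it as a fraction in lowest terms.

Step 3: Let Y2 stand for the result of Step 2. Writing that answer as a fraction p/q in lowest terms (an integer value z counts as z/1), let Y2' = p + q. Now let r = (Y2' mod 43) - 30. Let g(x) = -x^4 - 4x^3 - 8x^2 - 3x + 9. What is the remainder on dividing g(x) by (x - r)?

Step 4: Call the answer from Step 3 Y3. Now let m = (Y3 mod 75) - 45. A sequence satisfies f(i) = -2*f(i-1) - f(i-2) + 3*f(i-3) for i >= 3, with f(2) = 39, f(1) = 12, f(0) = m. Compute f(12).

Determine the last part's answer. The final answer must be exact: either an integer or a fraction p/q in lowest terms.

9171

Step 1: cross terms: (-18*-13 - 21*1)=213, (21*30 - 25*-13)=955, (25*1 - -18*30)=565; twice the area = |1733| = 1733; area = 1733/2; answer 1733/2
Step 2: Y1 = 1733/2; threaded value p + q = 1735; c = 8; total draws C(10,2) = 45; favorable C(2,1)*C(8,1) = 16; P = 16/45; answer 16/45
Step 3: Y2 = 16/45; threaded value p + q = 61; r = -12; remainder = value at the root: -1*(-12)^4 - 4*(-12)^3 - 8*(-12)^2 - 3*(-12)^1 + 9 = (-20736) + (6912) + (-1152) + (36) + (9) = -14931; answer -14931
Step 4: Y3 = -14931; m = 24; f(3) = -2*(39) - 1*(12) + 3*(24) = -18; iterating: f(3)=-18, f(4)=33, f(5)=69, f(6)=-225, f(7)=480, f(8)=-528, f(9)=-99, f(10)=2166, f(11)=-5817, f(12)=9171; answer 9171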